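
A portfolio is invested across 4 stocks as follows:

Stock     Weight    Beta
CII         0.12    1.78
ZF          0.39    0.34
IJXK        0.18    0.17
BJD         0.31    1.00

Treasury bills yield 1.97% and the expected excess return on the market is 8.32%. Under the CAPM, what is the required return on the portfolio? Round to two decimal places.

β_P = Σ w_i β_i = 0.12×1.78 + 0.39×0.34 + 0.18×0.17 + 0.31×1.00 = 0.6868
E(R_P) = R_f + β_P × MRP = 1.97% + 0.6868 × 8.32% = 7.68%

7.68%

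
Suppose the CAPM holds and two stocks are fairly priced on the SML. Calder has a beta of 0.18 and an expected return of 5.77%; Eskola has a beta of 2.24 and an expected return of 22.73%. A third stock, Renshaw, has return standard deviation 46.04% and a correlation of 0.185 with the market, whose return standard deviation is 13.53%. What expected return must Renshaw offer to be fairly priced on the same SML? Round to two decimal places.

9.47%

MRP = (22.73% − 5.77%) / (2.24 − 0.18) = 8.2330%
R_f = 5.77% − 0.18 × 8.2330% = 4.2881%
β_Renshaw = ρ·σ_i/σ_m = 0.185 × 46.04 / 13.53 = 0.6295
E(R_Renshaw) = R_f + β × MRP = 4.2881% + 0.6295 × 8.2330% = 9.47%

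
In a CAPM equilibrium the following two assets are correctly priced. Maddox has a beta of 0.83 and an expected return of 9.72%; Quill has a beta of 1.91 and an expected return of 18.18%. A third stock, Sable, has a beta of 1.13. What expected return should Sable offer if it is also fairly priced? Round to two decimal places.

12.07%

MRP (SML slope) = (18.18% − 9.72%) / (1.91 − 0.83) = 8.46% / 1.08 = 7.8333%
R_f (intercept) = 9.72% − 0.83 × 7.8333% = 3.2184%
E(R_Sable) = R_f + β × MRP = 3.2184% + 1.13 × 7.8333% = 12.07%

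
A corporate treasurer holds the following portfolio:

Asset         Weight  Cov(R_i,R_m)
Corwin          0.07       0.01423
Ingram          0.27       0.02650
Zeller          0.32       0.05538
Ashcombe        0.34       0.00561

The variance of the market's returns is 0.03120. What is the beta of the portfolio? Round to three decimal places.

β_Corwin = 0.01423 / 0.03120 = 0.4561
β_Ingram = 0.02650 / 0.03120 = 0.8494
β_Zeller = 0.05538 / 0.03120 = 1.7750
β_Ashcombe = 0.00561 / 0.03120 = 0.1798
β_P = Σ w_i β_i = 0.07×0.4561 + 0.27×0.8494 + 0.32×1.7750 + 0.34×0.1798 = 0.8904

0.890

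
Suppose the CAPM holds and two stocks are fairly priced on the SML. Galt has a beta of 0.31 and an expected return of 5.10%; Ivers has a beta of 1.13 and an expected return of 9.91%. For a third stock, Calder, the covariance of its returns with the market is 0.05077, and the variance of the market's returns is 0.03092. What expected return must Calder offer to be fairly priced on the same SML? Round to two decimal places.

MRP = (9.91% − 5.10%) / (1.13 − 0.31) = 5.8659%
R_f = 5.10% − 0.31 × 5.8659% = 3.2816%
β_Calder = Cov / Var(R_m) = 0.05077 / 0.03092 = 1.6420
E(R_Calder) = R_f + β × MRP = 3.2816% + 1.6420 × 5.8659% = 12.91%

12.91%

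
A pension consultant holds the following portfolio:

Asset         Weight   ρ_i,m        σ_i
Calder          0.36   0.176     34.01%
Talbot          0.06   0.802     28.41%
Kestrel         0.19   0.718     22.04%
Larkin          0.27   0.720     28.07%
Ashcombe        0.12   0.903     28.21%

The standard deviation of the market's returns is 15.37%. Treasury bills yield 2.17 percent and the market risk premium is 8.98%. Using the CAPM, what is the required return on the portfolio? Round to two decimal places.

β_Calder = 0.176 × 34.01% / 15.37% = 0.3894
β_Talbot = 0.802 × 28.41% / 15.37% = 1.4824
β_Kestrel = 0.718 × 22.04% / 15.37% = 1.0296
β_Larkin = 0.720 × 28.07% / 15.37% = 1.3149
β_Ashcombe = 0.903 × 28.21% / 15.37% = 1.6574
β_P = Σ w_i β_i = 0.36×0.3894 + 0.06×1.4824 + 0.19×1.0296 + 0.27×1.3149 + 0.12×1.6574 = 0.9787
E(R_P) = R_f + β_P × MRP = 2.17% + 0.9787 × 8.98% = 10.96%

10.96%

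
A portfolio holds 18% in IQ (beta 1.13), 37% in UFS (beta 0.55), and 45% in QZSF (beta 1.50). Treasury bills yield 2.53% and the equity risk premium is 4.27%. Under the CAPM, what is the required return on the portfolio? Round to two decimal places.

β_P = Σ w_i β_i = 0.18×1.13 + 0.37×0.55 + 0.45×1.50 = 1.0819
E(R_P) = R_f + β_P × MRP = 2.53% + 1.0819 × 4.27% = 7.15%

7.15%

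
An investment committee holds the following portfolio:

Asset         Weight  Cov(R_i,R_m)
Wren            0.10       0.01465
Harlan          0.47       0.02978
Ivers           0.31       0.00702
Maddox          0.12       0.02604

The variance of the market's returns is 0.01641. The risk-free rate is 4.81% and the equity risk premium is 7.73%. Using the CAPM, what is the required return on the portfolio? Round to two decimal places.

14.59%

β_Wren = 0.01465 / 0.01641 = 0.8927
β_Harlan = 0.02978 / 0.01641 = 1.8147
β_Ivers = 0.00702 / 0.01641 = 0.4278
β_Maddox = 0.02604 / 0.01641 = 1.5868
β_P = Σ w_i β_i = 0.10×0.8927 + 0.47×1.8147 + 0.31×0.4278 + 0.12×1.5868 = 1.2652
E(R_P) = R_f + β_P × MRP = 4.81% + 1.2652 × 7.73% = 14.59%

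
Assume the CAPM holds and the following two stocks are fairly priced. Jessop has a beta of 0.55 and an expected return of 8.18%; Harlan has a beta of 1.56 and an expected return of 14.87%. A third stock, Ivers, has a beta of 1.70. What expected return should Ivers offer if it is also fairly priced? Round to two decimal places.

MRP (SML slope) = (14.87% − 8.18%) / (1.56 − 0.55) = 6.69% / 1.01 = 6.6238%
R_f (intercept) = 8.18% − 0.55 × 6.6238% = 4.5369%
E(R_Ivers) = R_f + β × MRP = 4.5369% + 1.70 × 6.6238% = 15.80%

15.80%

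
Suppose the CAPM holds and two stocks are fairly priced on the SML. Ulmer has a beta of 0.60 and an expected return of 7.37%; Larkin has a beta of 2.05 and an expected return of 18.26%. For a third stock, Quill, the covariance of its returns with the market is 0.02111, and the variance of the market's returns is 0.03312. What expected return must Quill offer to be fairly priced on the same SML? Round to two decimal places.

MRP = (18.26% − 7.37%) / (2.05 − 0.60) = 7.5103%
R_f = 7.37% − 0.60 × 7.5103% = 2.8638%
β_Quill = Cov / Var(R_m) = 0.02111 / 0.03312 = 0.6374
E(R_Quill) = R_f + β × MRP = 2.8638% + 0.6374 × 7.5103% = 7.65%

7.65%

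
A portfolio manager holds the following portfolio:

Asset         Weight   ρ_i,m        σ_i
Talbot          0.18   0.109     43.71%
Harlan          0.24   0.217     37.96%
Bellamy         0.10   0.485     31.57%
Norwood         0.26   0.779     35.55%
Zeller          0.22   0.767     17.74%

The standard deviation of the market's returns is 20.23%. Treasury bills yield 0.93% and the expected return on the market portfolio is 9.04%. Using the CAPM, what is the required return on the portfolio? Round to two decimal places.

β_Talbot = 0.109 × 43.71% / 20.23% = 0.2355
β_Harlan = 0.217 × 37.96% / 20.23% = 0.4072
β_Bellamy = 0.485 × 31.57% / 20.23% = 0.7569
β_Norwood = 0.779 × 35.55% / 20.23% = 1.3689
β_Zeller = 0.767 × 17.74% / 20.23% = 0.6726
β_P = Σ w_i β_i = 0.18×0.2355 + 0.24×0.4072 + 0.10×0.7569 + 0.26×1.3689 + 0.22×0.6726 = 0.7197
MRP = 9.04% − 0.93% = 8.11%
E(R_P) = R_f + β_P × MRP = 0.93% + 0.7197 × 8.11% = 6.77%

6.77%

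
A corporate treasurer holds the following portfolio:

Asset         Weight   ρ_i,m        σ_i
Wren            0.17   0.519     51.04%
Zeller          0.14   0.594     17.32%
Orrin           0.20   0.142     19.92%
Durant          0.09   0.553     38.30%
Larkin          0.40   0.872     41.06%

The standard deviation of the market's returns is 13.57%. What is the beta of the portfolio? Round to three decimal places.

β_Wren = 0.519 × 51.04% / 13.57% = 1.9521
β_Zeller = 0.594 × 17.32% / 13.57% = 0.7581
β_Orrin = 0.142 × 19.92% / 13.57% = 0.2084
β_Durant = 0.553 × 38.30% / 13.57% = 1.5608
β_Larkin = 0.872 × 41.06% / 13.57% = 2.6385
β_P = Σ w_i β_i = 0.17×1.9521 + 0.14×0.7581 + 0.20×0.2084 + 0.09×1.5608 + 0.40×2.6385 = 1.6755

1.676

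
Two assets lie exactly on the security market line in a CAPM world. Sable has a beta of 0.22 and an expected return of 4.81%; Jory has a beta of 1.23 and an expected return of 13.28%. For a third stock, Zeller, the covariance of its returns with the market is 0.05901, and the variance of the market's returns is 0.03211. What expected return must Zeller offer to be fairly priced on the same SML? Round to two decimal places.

MRP = (13.28% − 4.81%) / (1.23 − 0.22) = 8.3861%
R_f = 4.81% − 0.22 × 8.3861% = 2.9651%
β_Zeller = Cov / Var(R_m) = 0.05901 / 0.03211 = 1.8377
E(R_Zeller) = R_f + β × MRP = 2.9651% + 1.8377 × 8.3861% = 18.38%

18.38%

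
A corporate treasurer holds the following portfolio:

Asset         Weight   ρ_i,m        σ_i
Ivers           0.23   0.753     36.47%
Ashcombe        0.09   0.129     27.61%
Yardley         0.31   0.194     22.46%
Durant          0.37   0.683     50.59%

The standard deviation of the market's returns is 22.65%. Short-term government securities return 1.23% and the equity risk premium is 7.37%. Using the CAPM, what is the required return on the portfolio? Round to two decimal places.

7.99%

β_Ivers = 0.753 × 36.47% / 22.65% = 1.2124
β_Ashcombe = 0.129 × 27.61% / 22.65% = 0.1572
β_Yardley = 0.194 × 22.46% / 22.65% = 0.1924
β_Durant = 0.683 × 50.59% / 22.65% = 1.5255
β_P = Σ w_i β_i = 0.23×1.2124 + 0.09×0.1572 + 0.31×0.1924 + 0.37×1.5255 = 0.9171
E(R_P) = R_f + β_P × MRP = 1.23% + 0.9171 × 7.37% = 7.99%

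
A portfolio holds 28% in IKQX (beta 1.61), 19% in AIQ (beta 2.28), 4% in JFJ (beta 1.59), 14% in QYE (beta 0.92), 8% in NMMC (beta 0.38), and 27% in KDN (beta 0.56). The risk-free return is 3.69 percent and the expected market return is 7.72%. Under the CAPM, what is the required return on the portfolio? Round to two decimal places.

β_P = Σ w_i β_i = 0.28×1.61 + 0.19×2.28 + 0.04×1.59 + 0.14×0.92 + 0.08×0.38 + 0.27×0.56 = 1.2580
MRP = 7.72% − 3.69% = 4.03%
E(R_P) = R_f + β_P × MRP = 3.69% + 1.2580 × 4.03% = 8.76%

8.76%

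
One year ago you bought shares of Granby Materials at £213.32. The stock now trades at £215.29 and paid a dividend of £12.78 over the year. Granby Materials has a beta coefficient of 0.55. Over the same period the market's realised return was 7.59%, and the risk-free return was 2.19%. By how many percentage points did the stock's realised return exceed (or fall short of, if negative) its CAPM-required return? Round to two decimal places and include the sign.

+1.75%

Realised HPR = (P1 + D1 − P0) / P0 = (215.29 + 12.78 − 213.32) / 213.32 = 14.75 / 213.32 = 6.9145%
MRP = 7.59% − 2.19% = 5.40%
CAPM required = R_f + β·MRP = 2.19% + 0.55 × 5.40% = 5.1600%
α = realised − required = 6.9145% − 5.1600% = +1.75%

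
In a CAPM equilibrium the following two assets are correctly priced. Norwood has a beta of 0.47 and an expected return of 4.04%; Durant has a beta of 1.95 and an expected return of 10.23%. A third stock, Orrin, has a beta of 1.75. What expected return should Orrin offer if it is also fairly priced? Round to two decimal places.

9.39%

MRP (SML slope) = (10.23% − 4.04%) / (1.95 − 0.47) = 6.19% / 1.48 = 4.1824%
R_f (intercept) = 4.04% − 0.47 × 4.1824% = 2.0743%
E(R_Orrin) = R_f + β × MRP = 2.0743% + 1.75 × 4.1824% = 9.39%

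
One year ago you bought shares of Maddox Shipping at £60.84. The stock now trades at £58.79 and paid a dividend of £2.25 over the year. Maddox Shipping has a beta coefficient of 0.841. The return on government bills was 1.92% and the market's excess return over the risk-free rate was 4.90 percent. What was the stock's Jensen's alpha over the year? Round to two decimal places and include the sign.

-5.71%

Realised HPR = (P1 + D1 − P0) / P0 = (58.79 + 2.25 − 60.84) / 60.84 = 0.20 / 60.84 = 0.3287%
CAPM required = R_f + β·MRP = 1.92% + 0.841 × 4.90% = 6.04090%
α = realised − required = 0.3287% − 6.04090% = -5.71%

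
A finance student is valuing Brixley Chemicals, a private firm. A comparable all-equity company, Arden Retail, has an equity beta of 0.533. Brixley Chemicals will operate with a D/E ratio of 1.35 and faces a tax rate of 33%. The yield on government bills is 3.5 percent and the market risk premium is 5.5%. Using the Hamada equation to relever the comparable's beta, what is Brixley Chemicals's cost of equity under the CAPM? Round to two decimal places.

9.08%

β_L = β_U × [1 + (1 − t)(D/E)] = 0.533 × [1 + (1 − 0.33) × 1.35]
    = 0.533 × [1 + 0.67 × 1.35] = 0.533 × 1.9045 = 1.0151
E(R) = R_f + β_L × MRP = 3.5% + 1.0151 × 5.5% = 9.08%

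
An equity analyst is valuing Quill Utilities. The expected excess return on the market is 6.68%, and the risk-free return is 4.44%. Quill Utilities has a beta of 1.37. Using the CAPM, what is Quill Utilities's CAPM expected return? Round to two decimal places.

E(R) = R_f + β × MRP = 4.44% + 1.37 × 6.68% = 13.59%

13.59%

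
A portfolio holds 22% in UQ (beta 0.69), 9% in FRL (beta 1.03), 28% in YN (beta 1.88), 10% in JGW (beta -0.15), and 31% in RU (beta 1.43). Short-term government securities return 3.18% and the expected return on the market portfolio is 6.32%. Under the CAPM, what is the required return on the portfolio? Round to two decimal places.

6.95%

β_P = Σ w_i β_i = 0.22×0.69 + 0.09×1.03 + 0.28×1.88 + 0.10×-0.15 + 0.31×1.43 = 1.1992
MRP = 6.32% − 3.18% = 3.14%
E(R_P) = R_f + β_P × MRP = 3.18% + 1.1992 × 3.14% = 6.95%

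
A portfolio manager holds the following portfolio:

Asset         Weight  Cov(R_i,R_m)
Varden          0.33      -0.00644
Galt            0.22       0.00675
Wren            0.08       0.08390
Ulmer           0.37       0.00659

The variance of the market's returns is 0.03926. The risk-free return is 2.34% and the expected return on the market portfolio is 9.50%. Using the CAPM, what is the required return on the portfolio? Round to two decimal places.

β_Varden = -0.00644 / 0.03926 = -0.1640
β_Galt = 0.00675 / 0.03926 = 0.1719
β_Wren = 0.08390 / 0.03926 = 2.1370
β_Ulmer = 0.00659 / 0.03926 = 0.1679
β_P = Σ w_i β_i = 0.33×-0.1640 + 0.22×0.1719 + 0.08×2.1370 + 0.37×0.1679 = 0.2168
MRP = 9.50% − 2.34% = 7.16%
E(R_P) = R_f + β_P × MRP = 2.34% + 0.2168 × 7.16% = 3.89%

3.89%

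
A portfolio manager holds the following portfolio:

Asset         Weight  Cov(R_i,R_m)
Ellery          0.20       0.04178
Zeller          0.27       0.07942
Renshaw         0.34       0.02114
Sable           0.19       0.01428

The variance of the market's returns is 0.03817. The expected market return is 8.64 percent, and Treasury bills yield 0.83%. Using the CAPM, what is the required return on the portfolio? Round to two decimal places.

β_Ellery = 0.04178 / 0.03817 = 1.0946
β_Zeller = 0.07942 / 0.03817 = 2.0807
β_Renshaw = 0.02114 / 0.03817 = 0.5538
β_Sable = 0.01428 / 0.03817 = 0.3741
β_P = Σ w_i β_i = 0.20×1.0946 + 0.27×2.0807 + 0.34×0.5538 + 0.19×0.3741 = 1.0401
MRP = 8.64% − 0.83% = 7.81%
E(R_P) = R_f + β_P × MRP = 0.83% + 1.0401 × 7.81% = 8.95%

8.95%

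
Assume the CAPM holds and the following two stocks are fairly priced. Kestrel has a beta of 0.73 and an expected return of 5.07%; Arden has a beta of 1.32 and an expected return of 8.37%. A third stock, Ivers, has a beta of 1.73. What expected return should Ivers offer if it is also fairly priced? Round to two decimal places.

10.66%

MRP (SML slope) = (8.37% − 5.07%) / (1.32 − 0.73) = 3.30% / 0.59 = 5.5932%
R_f (intercept) = 5.07% − 0.73 × 5.5932% = 0.9870%
E(R_Ivers) = R_f + β × MRP = 0.9870% + 1.73 × 5.5932% = 10.66%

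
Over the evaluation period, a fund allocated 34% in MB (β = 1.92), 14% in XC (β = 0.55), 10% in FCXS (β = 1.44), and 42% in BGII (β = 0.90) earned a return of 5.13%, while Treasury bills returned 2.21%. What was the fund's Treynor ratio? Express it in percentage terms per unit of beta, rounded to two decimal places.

2.33%

β_P = 0.34×1.92 + 0.14×0.55 + 0.10×1.44 + 0.42×0.90 = 1.2518
Treynor = (R_P − R_f) / β_P = (5.13% − 2.21%) / 1.2518 = 2.92% / 1.2518 = 2.33%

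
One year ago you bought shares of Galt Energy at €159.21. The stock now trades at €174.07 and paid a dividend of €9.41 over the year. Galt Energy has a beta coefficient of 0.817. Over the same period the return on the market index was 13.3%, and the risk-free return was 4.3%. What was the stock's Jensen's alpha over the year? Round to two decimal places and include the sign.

+3.59%

Realised HPR = (P1 + D1 − P0) / P0 = (174.07 + 9.41 − 159.21) / 159.21 = 24.27 / 159.21 = 15.2440%
MRP = 13.3% − 4.3% = 9.00%
CAPM required = R_f + β·MRP = 4.3% + 0.817 × 9.0% = 11.6530%
α = realised − required = 15.2440% − 11.6530% = +3.59%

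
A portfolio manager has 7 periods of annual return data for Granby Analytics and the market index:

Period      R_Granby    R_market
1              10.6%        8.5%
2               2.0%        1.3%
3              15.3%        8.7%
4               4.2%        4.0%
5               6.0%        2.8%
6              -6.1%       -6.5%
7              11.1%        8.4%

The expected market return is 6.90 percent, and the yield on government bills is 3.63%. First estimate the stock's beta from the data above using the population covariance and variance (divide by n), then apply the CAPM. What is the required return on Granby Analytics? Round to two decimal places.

7.70%

Mean R_i = (10.6 + 2.0 + 15.3 + 4.2 + 6.0 − 6.1 + 11.1) / 7 = 6.1571%
Mean R_m = (8.5 + 1.3 + 8.7 + 4.0 + 2.8 − 6.5 + 8.4) / 7 = 3.8857%
Σ(R_i − R̄_i)(R_m − R̄_m) = 224.8257  ⇒  Cov = 224.8257 / 7 = 32.1180
Σ(R_m − R̄_m)² = 180.5886  ⇒  Var(R_m) = 180.5886 / 7 = 25.7984
β = Cov / Var(R_m) = 32.1180 / 25.7984 = 1.2450
MRP = 6.90% − 3.63% = 3.27%
E(R) = R_f + β × MRP = 3.63% + 1.2450 × 3.27% = 7.70%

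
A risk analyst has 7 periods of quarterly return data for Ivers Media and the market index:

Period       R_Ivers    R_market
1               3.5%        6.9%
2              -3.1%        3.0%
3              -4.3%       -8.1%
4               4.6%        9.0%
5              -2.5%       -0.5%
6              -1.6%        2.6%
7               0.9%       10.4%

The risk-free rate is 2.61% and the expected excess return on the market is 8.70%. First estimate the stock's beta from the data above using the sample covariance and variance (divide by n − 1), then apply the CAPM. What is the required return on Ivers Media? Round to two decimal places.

6.43%

Mean R_i = (3.5 − 3.1 − 4.3 + 4.6 − 2.5 − 1.6 + 0.9) / 7 = -0.3571%
Mean R_m = (6.9 + 3.0 − 8.1 + 9.0 − 0.5 + 2.6 + 10.4) / 7 = 3.3286%
Σ(R_i − R̄_i)(R_m − R̄_m) = 105.8514  ⇒  Cov = 105.8514 / 6 = 17.6419
Σ(R_m − R̄_m)² = 240.8343  ⇒  Var(R_m) = 240.8343 / 6 = 40.1391
β = Cov / Var(R_m) = 17.6419 / 40.1391 = 0.4395
E(R) = R_f + β × MRP = 2.61% + 0.4395 × 8.70% = 6.43%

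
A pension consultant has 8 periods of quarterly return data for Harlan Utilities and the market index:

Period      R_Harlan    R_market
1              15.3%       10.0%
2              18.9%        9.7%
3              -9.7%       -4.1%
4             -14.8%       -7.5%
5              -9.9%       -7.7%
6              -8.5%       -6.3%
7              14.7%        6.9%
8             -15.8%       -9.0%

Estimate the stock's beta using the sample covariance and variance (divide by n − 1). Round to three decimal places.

1.748

Mean R_i = (15.3 + 18.9 − 9.7 − 14.8 − 9.9 − 8.5 + 14.7 − 15.8) / 8 = -1.2250%
Mean R_m = (10.0 + 9.7 − 4.1 − 7.5 − 7.7 − 6.3 + 6.9 − 9.0) / 8 = -1.0000%
Σ(R_i − R̄_i)(R_m − R̄_m) = 850.7100  ⇒  Cov = 850.7100 / 7 = 121.5300
Σ(R_m − R̄_m)² = 486.7400  ⇒  Var(R_m) = 486.7400 / 7 = 69.5343
β = Cov / Var(R_m) = 121.5300 / 69.5343 = 1.7478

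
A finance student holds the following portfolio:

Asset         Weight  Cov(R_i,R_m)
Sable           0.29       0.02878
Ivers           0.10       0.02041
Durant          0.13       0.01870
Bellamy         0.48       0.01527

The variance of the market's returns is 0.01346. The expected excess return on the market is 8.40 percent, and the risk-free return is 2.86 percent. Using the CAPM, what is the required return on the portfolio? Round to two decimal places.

15.43%

β_Sable = 0.02878 / 0.01346 = 2.1382
β_Ivers = 0.02041 / 0.01346 = 1.5163
β_Durant = 0.01870 / 0.01346 = 1.3893
β_Bellamy = 0.01527 / 0.01346 = 1.1345
β_P = Σ w_i β_i = 0.29×2.1382 + 0.10×1.5163 + 0.13×1.3893 + 0.48×1.1345 = 1.4969
E(R_P) = R_f + β_P × MRP = 2.86% + 1.4969 × 8.40% = 15.43%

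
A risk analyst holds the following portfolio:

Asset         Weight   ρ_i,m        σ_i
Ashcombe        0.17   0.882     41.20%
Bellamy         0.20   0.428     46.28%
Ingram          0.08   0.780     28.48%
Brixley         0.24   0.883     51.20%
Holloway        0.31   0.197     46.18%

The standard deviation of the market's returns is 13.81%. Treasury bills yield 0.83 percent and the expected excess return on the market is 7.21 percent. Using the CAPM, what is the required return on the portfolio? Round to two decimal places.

β_Ashcombe = 0.882 × 41.20% / 13.81% = 2.6313
β_Bellamy = 0.428 × 46.28% / 13.81% = 1.4343
β_Ingram = 0.780 × 28.48% / 13.81% = 1.6086
β_Brixley = 0.883 × 51.20% / 13.81% = 3.2737
β_Holloway = 0.197 × 46.18% / 13.81% = 0.6588
β_P = Σ w_i β_i = 0.17×2.6313 + 0.20×1.4343 + 0.08×1.6086 + 0.24×3.2737 + 0.31×0.6588 = 1.8528
E(R_P) = R_f + β_P × MRP = 0.83% + 1.8528 × 7.21% = 14.19%

14.19%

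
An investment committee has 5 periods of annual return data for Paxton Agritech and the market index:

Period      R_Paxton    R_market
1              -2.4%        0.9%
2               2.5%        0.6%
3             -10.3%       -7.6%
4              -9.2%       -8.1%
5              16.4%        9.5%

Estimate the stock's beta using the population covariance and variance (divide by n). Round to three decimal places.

Mean R_i = (-2.4 + 2.5 − 10.3 − 9.2 + 16.4) / 5 = -0.6000%
Mean R_m = (0.9 + 0.6 − 7.6 − 8.1 + 9.5) / 5 = -0.9400%
Σ(R_i − R̄_i)(R_m − R̄_m) = 305.1200  ⇒  Cov = 305.1200 / 5 = 61.0240
Σ(R_m − R̄_m)² = 210.3720  ⇒  Var(R_m) = 210.3720 / 5 = 42.0744
β = Cov / Var(R_m) = 61.0240 / 42.0744 = 1.4504

1.450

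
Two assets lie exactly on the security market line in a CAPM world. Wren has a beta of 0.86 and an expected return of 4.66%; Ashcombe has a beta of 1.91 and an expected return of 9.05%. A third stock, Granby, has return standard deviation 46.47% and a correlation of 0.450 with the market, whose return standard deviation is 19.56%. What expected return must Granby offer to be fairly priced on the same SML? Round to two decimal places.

5.53%

MRP = (9.05% − 4.66%) / (1.91 − 0.86) = 4.1810%
R_f = 4.66% − 0.86 × 4.1810% = 1.0643%
β_Granby = ρ·σ_i/σ_m = 0.450 × 46.47 / 19.56 = 1.0691
E(R_Granby) = R_f + β × MRP = 1.0643% + 1.0691 × 4.1810% = 5.53%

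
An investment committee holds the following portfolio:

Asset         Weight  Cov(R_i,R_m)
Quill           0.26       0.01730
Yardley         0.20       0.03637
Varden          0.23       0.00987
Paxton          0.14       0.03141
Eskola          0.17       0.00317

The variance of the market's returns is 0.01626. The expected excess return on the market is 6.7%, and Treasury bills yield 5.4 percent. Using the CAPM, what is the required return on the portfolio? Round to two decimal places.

β_Quill = 0.01730 / 0.01626 = 1.0640
β_Yardley = 0.03637 / 0.01626 = 2.2368
β_Varden = 0.00987 / 0.01626 = 0.6070
β_Paxton = 0.03141 / 0.01626 = 1.9317
β_Eskola = 0.00317 / 0.01626 = 0.1950
β_P = Σ w_i β_i = 0.26×1.0640 + 0.20×2.2368 + 0.23×0.6070 + 0.14×1.9317 + 0.17×0.1950 = 1.1672
E(R_P) = R_f + β_P × MRP = 5.4% + 1.1672 × 6.7% = 13.22%

13.22%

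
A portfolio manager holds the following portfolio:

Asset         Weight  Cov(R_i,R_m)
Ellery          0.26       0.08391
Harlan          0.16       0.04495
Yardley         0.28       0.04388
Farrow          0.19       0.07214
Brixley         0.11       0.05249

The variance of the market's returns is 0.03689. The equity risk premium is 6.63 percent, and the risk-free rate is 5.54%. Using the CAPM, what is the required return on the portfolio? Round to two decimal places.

β_Ellery = 0.08391 / 0.03689 = 2.2746
β_Harlan = 0.04495 / 0.03689 = 1.2185
β_Yardley = 0.04388 / 0.03689 = 1.1895
β_Farrow = 0.07214 / 0.03689 = 1.9555
β_Brixley = 0.05249 / 0.03689 = 1.4229
β_P = Σ w_i β_i = 0.26×2.2746 + 0.16×1.2185 + 0.28×1.1895 + 0.19×1.9555 + 0.11×1.4229 = 1.6475
E(R_P) = R_f + β_P × MRP = 5.54% + 1.6475 × 6.63% = 16.46%

16.46%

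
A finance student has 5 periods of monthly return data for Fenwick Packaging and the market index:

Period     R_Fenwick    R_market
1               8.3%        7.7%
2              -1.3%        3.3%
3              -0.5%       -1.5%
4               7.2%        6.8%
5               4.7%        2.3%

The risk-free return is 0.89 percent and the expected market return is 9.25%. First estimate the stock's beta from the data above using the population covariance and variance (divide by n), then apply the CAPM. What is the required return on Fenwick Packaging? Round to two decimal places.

8.78%

Mean R_i = (8.3 − 1.3 − 0.5 + 7.2 + 4.7) / 5 = 3.6800%
Mean R_m = (7.7 + 3.3 − 1.5 + 6.8 + 2.3) / 5 = 3.7200%
Σ(R_i − R̄_i)(R_m − R̄_m) = 51.6920  ⇒  Cov = 51.6920 / 5 = 10.3384
Σ(R_m − R̄_m)² = 54.7680  ⇒  Var(R_m) = 54.7680 / 5 = 10.9536
β = Cov / Var(R_m) = 10.3384 / 10.9536 = 0.9438
MRP = 9.25% − 0.89% = 8.36%
E(R) = R_f + β × MRP = 0.89% + 0.9438 × 8.36% = 8.78%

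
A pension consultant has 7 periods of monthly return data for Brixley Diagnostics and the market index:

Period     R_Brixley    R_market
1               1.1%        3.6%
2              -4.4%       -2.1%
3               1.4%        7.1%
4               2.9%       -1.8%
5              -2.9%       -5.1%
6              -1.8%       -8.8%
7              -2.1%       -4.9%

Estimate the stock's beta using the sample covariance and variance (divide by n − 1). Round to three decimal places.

Mean R_i = (1.1 − 4.4 + 1.4 + 2.9 − 2.9 − 1.8 − 2.1) / 7 = -0.8286%
Mean R_m = (3.6 − 2.1 + 7.1 − 1.8 − 5.1 − 8.8 − 4.9) / 7 = -1.7143%
Σ(R_i − R̄_i)(R_m − R̄_m) = 48.8971  ⇒  Cov = 48.8971 / 6 = 8.1495
Σ(R_m − R̄_m)² = 177.9086  ⇒  Var(R_m) = 177.9086 / 6 = 29.6514
β = Cov / Var(R_m) = 8.1495 / 29.6514 = 0.2748

0.275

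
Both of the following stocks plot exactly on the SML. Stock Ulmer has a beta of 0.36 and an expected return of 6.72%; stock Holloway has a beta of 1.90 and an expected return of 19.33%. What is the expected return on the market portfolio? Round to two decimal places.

11.96%

Both satisfy E(R) = R_f + β·MRP, so the slope of the SML is
MRP = (19.33% − 6.72%) / (1.90 − 0.36) = 12.61% / 1.54 = 8.1883%
R_f = E(R_Ulmer) − β_Ulmer·MRP = 6.72% − 0.36 × 8.1883% = 3.7722%
E(R_m) = R_f + MRP = 3.7722% + 8.1883% = 11.96%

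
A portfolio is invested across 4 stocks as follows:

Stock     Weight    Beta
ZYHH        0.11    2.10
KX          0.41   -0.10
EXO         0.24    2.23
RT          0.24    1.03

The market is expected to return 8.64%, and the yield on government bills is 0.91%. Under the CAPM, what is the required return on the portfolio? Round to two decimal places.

8.43%

β_P = Σ w_i β_i = 0.11×2.10 + 0.41×-0.10 + 0.24×2.23 + 0.24×1.03 = 0.9724
MRP = 8.64% − 0.91% = 7.73%
E(R_P) = R_f + β_P × MRP = 0.91% + 0.9724 × 7.73% = 8.43%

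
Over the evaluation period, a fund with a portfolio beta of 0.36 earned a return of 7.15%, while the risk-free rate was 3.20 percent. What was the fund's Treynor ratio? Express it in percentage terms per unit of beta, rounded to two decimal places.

10.97%

Treynor = (R_P − R_f) / β_P = (7.15% − 3.20%) / 0.3600 = 3.95% / 0.3600 = 10.97%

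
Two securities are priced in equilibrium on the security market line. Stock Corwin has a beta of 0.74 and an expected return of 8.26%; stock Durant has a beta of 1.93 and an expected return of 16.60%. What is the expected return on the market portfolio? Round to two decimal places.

Both satisfy E(R) = R_f + β·MRP, so the slope of the SML is
MRP = (16.60% − 8.26%) / (1.93 − 0.74) = 8.34% / 1.19 = 7.0084%
R_f = E(R_Corwin) − β_Corwin·MRP = 8.26% − 0.74 × 7.0084% = 3.0738%
E(R_m) = R_f + MRP = 3.0738% + 7.0084% = 10.08%

10.08%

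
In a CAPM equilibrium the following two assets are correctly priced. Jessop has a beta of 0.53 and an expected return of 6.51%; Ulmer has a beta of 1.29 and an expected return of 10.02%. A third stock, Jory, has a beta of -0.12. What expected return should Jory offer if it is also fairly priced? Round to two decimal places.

3.51%

MRP (SML slope) = (10.02% − 6.51%) / (1.29 − 0.53) = 3.51% / 0.76 = 4.6184%
R_f (intercept) = 6.51% − 0.53 × 4.6184% = 4.0622%
E(R_Jory) = R_f + β × MRP = 4.0622% + -0.12 × 4.6184% = 3.51%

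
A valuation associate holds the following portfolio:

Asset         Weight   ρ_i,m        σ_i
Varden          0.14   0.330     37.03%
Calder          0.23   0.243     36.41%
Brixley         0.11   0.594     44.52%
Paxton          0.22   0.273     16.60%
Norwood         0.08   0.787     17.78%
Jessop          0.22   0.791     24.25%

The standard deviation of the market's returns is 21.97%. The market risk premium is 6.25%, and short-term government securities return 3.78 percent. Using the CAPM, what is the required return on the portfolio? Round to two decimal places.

7.48%

β_Varden = 0.330 × 37.03% / 21.97% = 0.5562
β_Calder = 0.243 × 36.41% / 21.97% = 0.4027
β_Brixley = 0.594 × 44.52% / 21.97% = 1.2037
β_Paxton = 0.273 × 16.60% / 21.97% = 0.2063
β_Norwood = 0.787 × 17.78% / 21.97% = 0.6369
β_Jessop = 0.791 × 24.25% / 21.97% = 0.8731
β_P = Σ w_i β_i = 0.14×0.5562 + 0.23×0.4027 + 0.11×1.2037 + 0.22×0.2063 + 0.08×0.6369 + 0.22×0.8731 = 0.5913
E(R_P) = R_f + β_P × MRP = 3.78% + 0.5913 × 6.25% = 7.48%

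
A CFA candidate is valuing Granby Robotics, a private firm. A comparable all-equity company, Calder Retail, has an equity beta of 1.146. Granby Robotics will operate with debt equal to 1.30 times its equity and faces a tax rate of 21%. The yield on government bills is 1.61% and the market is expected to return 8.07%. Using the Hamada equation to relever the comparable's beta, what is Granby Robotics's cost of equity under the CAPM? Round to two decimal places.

16.62%

β_L = β_U × [1 + (1 − t)(D/E)] = 1.146 × [1 + (1 − 0.21) × 1.30]
    = 1.146 × [1 + 0.79 × 1.30] = 1.146 × 2.0270 = 2.3229
MRP = 8.07% − 1.61% = 6.46%
E(R) = R_f + β_L × MRP = 1.61% + 2.3229 × 6.46% = 16.62%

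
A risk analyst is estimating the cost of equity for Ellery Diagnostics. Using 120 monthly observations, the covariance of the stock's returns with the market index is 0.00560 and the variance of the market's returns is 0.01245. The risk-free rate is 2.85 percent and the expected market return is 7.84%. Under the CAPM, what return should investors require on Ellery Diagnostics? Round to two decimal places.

5.09%

β = Cov(R_i, R_m) / Var(R_m) = 0.00560 / 0.01245 = 0.4498
MRP = 7.84% − 2.85% = 4.99%
E(R) = R_f + β × MRP = 2.85% + 0.4498 × 4.99% = 5.09%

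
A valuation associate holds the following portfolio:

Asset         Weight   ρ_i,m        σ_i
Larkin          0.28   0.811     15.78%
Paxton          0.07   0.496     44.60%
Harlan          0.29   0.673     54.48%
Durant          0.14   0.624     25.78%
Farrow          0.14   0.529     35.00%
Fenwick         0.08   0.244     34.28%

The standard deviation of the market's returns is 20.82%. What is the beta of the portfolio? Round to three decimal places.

β_Larkin = 0.811 × 15.78% / 20.82% = 0.6147
β_Paxton = 0.496 × 44.60% / 20.82% = 1.0625
β_Harlan = 0.673 × 54.48% / 20.82% = 1.7610
β_Durant = 0.624 × 25.78% / 20.82% = 0.7727
β_Farrow = 0.529 × 35.00% / 20.82% = 0.8893
β_Fenwick = 0.244 × 34.28% / 20.82% = 0.4017
β_P = Σ w_i β_i = 0.28×0.6147 + 0.07×1.0625 + 0.29×1.7610 + 0.14×0.7727 + 0.14×0.8893 + 0.08×0.4017 = 1.0220

1.022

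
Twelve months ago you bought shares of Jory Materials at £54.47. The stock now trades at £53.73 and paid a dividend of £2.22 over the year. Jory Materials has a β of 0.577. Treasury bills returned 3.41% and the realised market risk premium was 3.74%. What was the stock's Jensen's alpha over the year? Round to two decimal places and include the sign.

Realised HPR = (P1 + D1 − P0) / P0 = (53.73 + 2.22 − 54.47) / 54.47 = 1.48 / 54.47 = 2.7171%
CAPM required = R_f + β·MRP = 3.41% + 0.577 × 3.74% = 5.56798%
α = realised − required = 2.7171% − 5.56798% = -2.85%

-2.85%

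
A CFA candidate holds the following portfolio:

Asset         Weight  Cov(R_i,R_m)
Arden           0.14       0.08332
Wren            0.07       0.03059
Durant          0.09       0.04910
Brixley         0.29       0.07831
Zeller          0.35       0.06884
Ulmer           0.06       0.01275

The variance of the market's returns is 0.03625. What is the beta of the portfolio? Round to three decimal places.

β_Arden = 0.08332 / 0.03625 = 2.2985
β_Wren = 0.03059 / 0.03625 = 0.8439
β_Durant = 0.04910 / 0.03625 = 1.3545
β_Brixley = 0.07831 / 0.03625 = 2.1603
β_Zeller = 0.06884 / 0.03625 = 1.8990
β_Ulmer = 0.01275 / 0.03625 = 0.3517
β_P = Σ w_i β_i = 0.14×2.2985 + 0.07×0.8439 + 0.09×1.3545 + 0.29×2.1603 + 0.35×1.8990 + 0.06×0.3517 = 1.8150

1.815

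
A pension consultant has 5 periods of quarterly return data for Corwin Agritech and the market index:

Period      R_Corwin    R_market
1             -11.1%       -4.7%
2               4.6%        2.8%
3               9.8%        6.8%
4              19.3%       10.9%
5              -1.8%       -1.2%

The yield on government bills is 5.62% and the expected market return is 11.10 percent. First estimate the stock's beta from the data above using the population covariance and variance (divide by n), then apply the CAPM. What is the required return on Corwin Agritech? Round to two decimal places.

Mean R_i = (-11.1 + 4.6 + 9.8 + 19.3 − 1.8) / 5 = 4.1600%
Mean R_m = (-4.7 + 2.8 + 6.8 + 10.9 − 1.2) / 5 = 2.9200%
Σ(R_i − R̄_i)(R_m − R̄_m) = 283.4840  ⇒  Cov = 283.4840 / 5 = 56.6968
Σ(R_m − R̄_m)² = 153.7880  ⇒  Var(R_m) = 153.7880 / 5 = 30.7576
β = Cov / Var(R_m) = 56.6968 / 30.7576 = 1.8433
MRP = 11.10% − 5.62% = 5.48%
E(R) = R_f + β × MRP = 5.62% + 1.8433 × 5.48% = 15.72%

15.72%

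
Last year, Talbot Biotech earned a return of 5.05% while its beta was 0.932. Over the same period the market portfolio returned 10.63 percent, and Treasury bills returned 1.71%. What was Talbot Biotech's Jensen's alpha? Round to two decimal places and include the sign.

-4.97%

Market excess return = 10.63% − 1.71% = 8.92%
CAPM benchmark = R_f + β(R_m − R_f) = 1.71% + 0.932 × 8.92% = 10.02344%
α = actual − benchmark = 5.05% − 10.02344% = -4.97%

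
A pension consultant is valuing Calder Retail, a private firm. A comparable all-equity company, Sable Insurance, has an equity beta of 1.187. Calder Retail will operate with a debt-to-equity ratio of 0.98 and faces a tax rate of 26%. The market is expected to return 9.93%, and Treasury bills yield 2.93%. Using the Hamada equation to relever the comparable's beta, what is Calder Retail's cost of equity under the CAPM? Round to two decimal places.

17.26%

β_L = β_U × [1 + (1 − t)(D/E)] = 1.187 × [1 + (1 − 0.26) × 0.98]
    = 1.187 × [1 + 0.74 × 0.98] = 1.187 × 1.7252 = 2.0478
MRP = 9.93% − 2.93% = 7.00%
E(R) = R_f + β_L × MRP = 2.93% + 2.0478 × 7.00% = 17.26%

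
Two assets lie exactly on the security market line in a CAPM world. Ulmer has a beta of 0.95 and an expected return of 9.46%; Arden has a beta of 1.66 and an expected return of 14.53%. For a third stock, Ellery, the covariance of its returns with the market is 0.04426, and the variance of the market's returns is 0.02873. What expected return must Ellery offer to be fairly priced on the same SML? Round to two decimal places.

13.68%

MRP = (14.53% − 9.46%) / (1.66 − 0.95) = 7.1408%
R_f = 9.46% − 0.95 × 7.1408% = 2.6762%
β_Ellery = Cov / Var(R_m) = 0.04426 / 0.02873 = 1.5405
E(R_Ellery) = R_f + β × MRP = 2.6762% + 1.5405 × 7.1408% = 13.68%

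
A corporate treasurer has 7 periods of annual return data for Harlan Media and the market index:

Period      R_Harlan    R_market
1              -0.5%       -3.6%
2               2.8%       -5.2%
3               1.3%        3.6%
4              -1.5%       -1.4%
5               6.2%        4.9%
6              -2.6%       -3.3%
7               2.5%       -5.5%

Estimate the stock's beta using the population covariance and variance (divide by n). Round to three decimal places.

0.302

Mean R_i = (-0.5 + 2.8 + 1.3 − 1.5 + 6.2 − 2.6 + 2.5) / 7 = 1.1714%
Mean R_m = (-3.6 − 5.2 + 3.6 − 1.4 + 4.9 − 3.3 − 5.5) / 7 = -1.5000%
Σ(R_i − R̄_i)(R_m − R̄_m) = 31.5300  ⇒  Cov = 31.5300 / 7 = 4.5043
Σ(R_m − R̄_m)² = 104.3200  ⇒  Var(R_m) = 104.3200 / 7 = 14.9029
β = Cov / Var(R_m) = 4.5043 / 14.9029 = 0.3022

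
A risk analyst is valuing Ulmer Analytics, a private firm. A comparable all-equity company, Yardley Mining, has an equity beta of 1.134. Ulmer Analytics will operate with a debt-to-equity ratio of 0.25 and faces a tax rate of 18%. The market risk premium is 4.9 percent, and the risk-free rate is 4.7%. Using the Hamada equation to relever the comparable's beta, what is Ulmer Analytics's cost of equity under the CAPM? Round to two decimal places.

β_L = β_U × [1 + (1 − t)(D/E)] = 1.134 × [1 + (1 − 0.18) × 0.25]
    = 1.134 × [1 + 0.82 × 0.25] = 1.134 × 1.2050 = 1.3665
E(R) = R_f + β_L × MRP = 4.7% + 1.3665 × 4.9% = 11.40%

11.40%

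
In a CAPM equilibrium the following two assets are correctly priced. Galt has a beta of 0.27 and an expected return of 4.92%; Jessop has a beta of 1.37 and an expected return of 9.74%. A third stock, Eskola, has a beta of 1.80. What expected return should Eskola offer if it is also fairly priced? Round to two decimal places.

MRP (SML slope) = (9.74% − 4.92%) / (1.37 − 0.27) = 4.82% / 1.10 = 4.3818%
R_f (intercept) = 4.92% − 0.27 × 4.3818% = 3.7369%
E(R_Eskola) = R_f + β × MRP = 3.7369% + 1.80 × 4.3818% = 11.62%

11.62%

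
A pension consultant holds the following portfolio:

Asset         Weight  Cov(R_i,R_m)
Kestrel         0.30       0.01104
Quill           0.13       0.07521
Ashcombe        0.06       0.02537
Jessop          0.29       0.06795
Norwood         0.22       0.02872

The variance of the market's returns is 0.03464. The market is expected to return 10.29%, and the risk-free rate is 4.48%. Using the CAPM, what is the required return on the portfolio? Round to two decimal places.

β_Kestrel = 0.01104 / 0.03464 = 0.3187
β_Quill = 0.07521 / 0.03464 = 2.1712
β_Ashcombe = 0.02537 / 0.03464 = 0.7324
β_Jessop = 0.06795 / 0.03464 = 1.9616
β_Norwood = 0.02872 / 0.03464 = 0.8291
β_P = Σ w_i β_i = 0.30×0.3187 + 0.13×2.1712 + 0.06×0.7324 + 0.29×1.9616 + 0.22×0.8291 = 1.1731
MRP = 10.29% − 4.48% = 5.81%
E(R_P) = R_f + β_P × MRP = 4.48% + 1.1731 × 5.81% = 11.30%

11.30%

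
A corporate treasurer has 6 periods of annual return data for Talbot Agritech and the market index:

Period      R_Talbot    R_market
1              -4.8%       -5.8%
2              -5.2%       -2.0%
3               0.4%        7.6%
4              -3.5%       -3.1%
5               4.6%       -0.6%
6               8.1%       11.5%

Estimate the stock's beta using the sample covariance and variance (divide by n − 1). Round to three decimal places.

0.627

Mean R_i = (-4.8 − 5.2 + 0.4 − 3.5 + 4.6 + 8.1) / 6 = -0.0667%
Mean R_m = (-5.8 − 2.0 + 7.6 − 3.1 − 0.6 + 11.5) / 6 = 1.2667%
Σ(R_i − R̄_i)(R_m − R̄_m) = 143.0267  ⇒  Cov = 143.0267 / 5 = 28.6053
Σ(R_m − R̄_m)² = 227.9933  ⇒  Var(R_m) = 227.9933 / 5 = 45.5987
β = Cov / Var(R_m) = 28.6053 / 45.5987 = 0.6273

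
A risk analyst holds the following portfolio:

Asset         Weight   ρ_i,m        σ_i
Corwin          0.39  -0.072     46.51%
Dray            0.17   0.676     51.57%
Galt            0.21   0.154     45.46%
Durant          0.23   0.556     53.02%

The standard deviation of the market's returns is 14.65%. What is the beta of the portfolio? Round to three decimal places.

β_Corwin = -0.072 × 46.51% / 14.65% = -0.2286
β_Dray = 0.676 × 51.57% / 14.65% = 2.3796
β_Galt = 0.154 × 45.46% / 14.65% = 0.4779
β_Durant = 0.556 × 53.02% / 14.65% = 2.0122
β_P = Σ w_i β_i = 0.39×-0.2286 + 0.17×2.3796 + 0.21×0.4779 + 0.23×2.0122 = 0.8785

0.879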